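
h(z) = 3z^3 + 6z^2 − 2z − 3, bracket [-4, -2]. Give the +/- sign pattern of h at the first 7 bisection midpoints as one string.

m = -3, h(m) = -24 (−); new bracket [-3, -2]
m = -2.5, h(m) = -7.375 (−); new bracket [-2.5, -2]
m = -2.25, h(m) = -2.296875 (−); new bracket [-2.25, -2]
m = -2.125, h(m) = -0.4434 (−); new bracket [-2.125, -2]
m = -2.0625, h(m) = 0.3274 (+); new bracket [-2.125, -2.0625]
m = -2.09375, h(m) = -0.0454 (−); new bracket [-2.09375, -2.0625]
m = -2.078125, h(m) = 0.1441 (+); new bracket [-2.09375, -2.078125]

----+-+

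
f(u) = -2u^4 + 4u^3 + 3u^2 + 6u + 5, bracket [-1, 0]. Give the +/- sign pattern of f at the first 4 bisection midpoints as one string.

+-++

f(-0.5) = 2.125 > 0, so the root lies in [-1, -0.5]
f(-0.75) = -0.132812 < 0, so the root lies in [-0.75, -0.5]
f(-0.625) = 1.140137 > 0, so the root lies in [-0.75, -0.625]
f(-0.6875) = 0.5464 > 0, so the root lies in [-0.75, -0.6875]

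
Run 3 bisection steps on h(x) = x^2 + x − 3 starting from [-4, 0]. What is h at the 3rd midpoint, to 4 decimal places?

x = -2 gives h = -1, negative; keep [-4, -2]
x = -3 gives h = 3, positive; keep [-3, -2]
x = -2.5 gives h = 0.75, positive; keep [-2.5, -2]

0.7500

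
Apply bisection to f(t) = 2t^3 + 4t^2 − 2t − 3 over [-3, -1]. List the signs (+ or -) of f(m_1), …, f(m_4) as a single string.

m = -2, f(m) = 1 (+); new bracket [-3, -2]
m = -2.5, f(m) = -4.25 (−); new bracket [-2.5, -2]
m = -2.25, f(m) = -1.03125 (−); new bracket [-2.25, -2]
m = -2.125, f(m) = 0.1211 (+); new bracket [-2.25, -2.125]

+--+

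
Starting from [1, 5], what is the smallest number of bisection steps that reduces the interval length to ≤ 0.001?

Width after n steps is 4/2^n. Need 2^n ≥ 4/0.001 = 4000.
2^11 = 2048 < 4000 ≤ 2^12 = 4096, so n = 12.

12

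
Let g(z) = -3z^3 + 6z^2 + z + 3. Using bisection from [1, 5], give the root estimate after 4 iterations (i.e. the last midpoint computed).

2.25

midpoint 3: g = -21 < 0 → [1, 3]
midpoint 2: g = 5 > 0 → [2, 3]
midpoint 2.5: g = -3.875 < 0 → [2, 2.5]
midpoint 2.25: g = 1.4531 > 0 → [2.25, 2.5]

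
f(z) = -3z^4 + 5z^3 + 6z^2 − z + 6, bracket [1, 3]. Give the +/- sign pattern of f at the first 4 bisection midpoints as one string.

++--

midpoint 2: f = 20 > 0 → [2, 3]
midpoint 2.5: f = 1.9375 > 0 → [2.5, 3]
midpoint 2.75: f = -18.964844 < 0 → [2.5, 2.75]
midpoint 2.625: f = -7.2839 < 0 → [2.5, 2.625]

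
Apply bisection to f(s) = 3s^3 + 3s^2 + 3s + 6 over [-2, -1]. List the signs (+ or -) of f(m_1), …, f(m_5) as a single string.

midpoint -1.5: f = -1.875 < 0 → [-1.5, -1]
midpoint -1.25: f = 1.078125 > 0 → [-1.5, -1.25]
midpoint -1.375: f = -0.251953 < 0 → [-1.375, -1.25]
midpoint -1.3125: f = 0.4475 > 0 → [-1.375, -1.3125]
midpoint -1.34375: f = 0.1067 > 0 → [-1.375, -1.34375]

-+-++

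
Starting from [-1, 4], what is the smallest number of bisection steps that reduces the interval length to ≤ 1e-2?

Width after n steps is 5/2^n. Need 2^n ≥ 5/1e-2 = 500.
2^8 = 256 < 500 ≤ 2^9 = 512, so n = 9.

9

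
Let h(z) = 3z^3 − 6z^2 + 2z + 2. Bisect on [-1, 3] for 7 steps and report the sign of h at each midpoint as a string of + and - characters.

h(1) = 1 > 0, so the root lies in [-1, 1]
h(0) = 2 > 0, so the root lies in [-1, 0]
h(-0.5) = -0.875 < 0, so the root lies in [-0.5, 0]
h(-0.25) = 1.0781 > 0, so the root lies in [-0.5, -0.25]
h(-0.375) = 0.248 > 0, so the root lies in [-0.5, -0.375]
h(-0.4375) = -0.2747 < 0, so the root lies in [-0.4375, -0.375]
h(-0.40625) = -0.0039 < 0, so the root lies in [-0.40625, -0.375]

++-++--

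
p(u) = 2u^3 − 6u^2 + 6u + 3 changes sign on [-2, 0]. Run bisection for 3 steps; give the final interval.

[-0.5, -0.25]

midpoint -1: p = -11 < 0 → [-1, 0]
midpoint -0.5: p = -1.75 < 0 → [-0.5, 0]
midpoint -0.25: p = 1.09375 > 0 → [-0.5, -0.25]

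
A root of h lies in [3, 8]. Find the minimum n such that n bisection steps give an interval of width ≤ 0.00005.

Width after n steps is 5/2^n. Need 2^n ≥ 5/0.00005 = 100000.
2^16 = 65536 < 100000 ≤ 2^17 = 131072, so n = 17.

17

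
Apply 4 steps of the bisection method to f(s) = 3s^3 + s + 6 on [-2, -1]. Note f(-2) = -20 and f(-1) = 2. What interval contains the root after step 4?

[-1.1875, -1.125]

midpoint -1.5: f = -5.625 < 0 → [-1.5, -1]
midpoint -1.25: f = -1.109375 < 0 → [-1.25, -1]
midpoint -1.125: f = 0.603516 > 0 → [-1.25, -1.125]
midpoint -1.1875: f = -0.2112 < 0 → [-1.1875, -1.125]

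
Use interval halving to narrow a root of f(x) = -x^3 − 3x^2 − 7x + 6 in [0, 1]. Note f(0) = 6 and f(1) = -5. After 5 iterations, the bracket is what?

[0.625, 0.65625]

midpoint 0.5: f = 1.625 > 0 → [0.5, 1]
midpoint 0.75: f = -1.359375 < 0 → [0.5, 0.75]
midpoint 0.625: f = 0.208984 > 0 → [0.625, 0.75]
midpoint 0.6875: f = -0.5554 < 0 → [0.625, 0.6875]
midpoint 0.65625: f = -0.1684 < 0 → [0.625, 0.65625]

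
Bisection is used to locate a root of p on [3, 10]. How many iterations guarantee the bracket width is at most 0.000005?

21

Width after n steps is 7/2^n. Need 2^n ≥ 7/0.000005 = 1400000.
2^20 = 1048576 < 1400000 ≤ 2^21 = 2097152, so n = 21.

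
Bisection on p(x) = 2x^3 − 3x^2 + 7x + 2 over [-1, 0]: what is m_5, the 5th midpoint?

p(-0.5) = -2.5 < 0, so the root lies in [-0.5, 0]
p(-0.25) = 0.03125 > 0, so the root lies in [-0.5, -0.25]
p(-0.375) = -1.152344 < 0, so the root lies in [-0.375, -0.25]
p(-0.3125) = -0.5415 < 0, so the root lies in [-0.3125, -0.25]
p(-0.28125) = -0.2505 < 0, so the root lies in [-0.28125, -0.25]

-0.28125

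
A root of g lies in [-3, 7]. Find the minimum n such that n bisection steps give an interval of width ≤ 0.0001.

17

Width after n steps is 10/2^n. Need 2^n ≥ 10/0.0001 = 100000.
2^16 = 65536 < 100000 ≤ 2^17 = 131072, so n = 17.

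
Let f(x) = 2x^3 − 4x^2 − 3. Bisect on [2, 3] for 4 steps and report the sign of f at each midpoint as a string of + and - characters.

+-++

f(2.5) = 3.25 > 0, so the root lies in [2, 2.5]
f(2.25) = -0.46875 < 0, so the root lies in [2.25, 2.5]
f(2.375) = 1.230469 > 0, so the root lies in [2.25, 2.375]
f(2.3125) = 0.3423 > 0, so the root lies in [2.25, 2.3125]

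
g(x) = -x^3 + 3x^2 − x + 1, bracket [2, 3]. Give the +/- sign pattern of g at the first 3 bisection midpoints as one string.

++-

m = 2.5, g(m) = 1.625 (+); new bracket [2.5, 3]
m = 2.75, g(m) = 0.140625 (+); new bracket [2.75, 3]
m = 2.875, g(m) = -0.841797 (−); new bracket [2.75, 2.875]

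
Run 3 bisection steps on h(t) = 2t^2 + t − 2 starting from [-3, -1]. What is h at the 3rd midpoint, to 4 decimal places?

-0.1250

m = -2, h(m) = 4 (+); new bracket [-2, -1]
m = -1.5, h(m) = 1 (+); new bracket [-1.5, -1]
m = -1.25, h(m) = -0.125 (−); new bracket [-1.5, -1.25]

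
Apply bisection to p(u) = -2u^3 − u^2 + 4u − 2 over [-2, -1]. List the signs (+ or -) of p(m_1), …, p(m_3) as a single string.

--+

p(-1.5) = -3.5 < 0, so the root lies in [-2, -1.5]
p(-1.75) = -1.34375 < 0, so the root lies in [-2, -1.75]
p(-1.875) = 0.167969 > 0, so the root lies in [-1.875, -1.75]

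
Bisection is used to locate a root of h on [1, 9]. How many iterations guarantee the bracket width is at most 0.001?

13

Width after n steps is 8/2^n. Need 2^n ≥ 8/0.001 = 8000.
2^12 = 4096 < 8000 ≤ 2^13 = 8192, so n = 13.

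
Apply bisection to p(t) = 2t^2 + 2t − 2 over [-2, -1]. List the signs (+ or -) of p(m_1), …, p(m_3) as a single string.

midpoint -1.5: p = -0.5 < 0 → [-2, -1.5]
midpoint -1.75: p = 0.625 > 0 → [-1.75, -1.5]
midpoint -1.625: p = 0.03125 > 0 → [-1.625, -1.5]

-++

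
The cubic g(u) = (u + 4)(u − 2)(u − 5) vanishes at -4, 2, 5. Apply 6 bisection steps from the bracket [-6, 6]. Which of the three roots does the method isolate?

-4

m = 0, g(m) = 40 (+); new bracket [-6, 0]
m = -3, g(m) = 40 (+); new bracket [-6, -3]
m = -4.5, g(m) = -30.875 (−); new bracket [-4.5, -3]
m = -3.75, g(m) = 12.5781 (+); new bracket [-4.5, -3.75]
m = -4.125, g(m) = -6.9863 (−); new bracket [-4.125, -3.75]
m = -3.9375, g(m) = 3.3167 (+); new bracket [-4.125, -3.9375]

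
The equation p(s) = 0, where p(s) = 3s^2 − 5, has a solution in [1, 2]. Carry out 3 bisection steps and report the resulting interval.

[1.25, 1.375]

midpoint 1.5: p = 1.75 > 0 → [1, 1.5]
midpoint 1.25: p = -0.3125 < 0 → [1.25, 1.5]
midpoint 1.375: p = 0.671875 > 0 → [1.25, 1.375]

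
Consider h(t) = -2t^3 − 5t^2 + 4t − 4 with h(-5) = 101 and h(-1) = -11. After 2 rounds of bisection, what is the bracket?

[-4, -3]

t = -3 gives h = -7, negative; keep [-5, -3]
t = -4 gives h = 28, positive; keep [-4, -3]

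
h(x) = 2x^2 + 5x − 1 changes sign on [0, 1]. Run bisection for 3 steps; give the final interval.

[0.125, 0.25]

m = 0.5, h(m) = 2 (+); new bracket [0, 0.5]
m = 0.25, h(m) = 0.375 (+); new bracket [0, 0.25]
m = 0.125, h(m) = -0.34375 (−); new bracket [0.125, 0.25]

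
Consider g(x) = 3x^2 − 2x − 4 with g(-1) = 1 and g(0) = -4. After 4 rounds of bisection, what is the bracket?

x = -0.5 gives g = -2.25, negative; keep [-1, -0.5]
x = -0.75 gives g = -0.8125, negative; keep [-1, -0.75]
x = -0.875 gives g = 0.046875, positive; keep [-0.875, -0.75]
x = -0.8125 gives g = -0.3945, negative; keep [-0.875, -0.8125]

[-0.875, -0.8125]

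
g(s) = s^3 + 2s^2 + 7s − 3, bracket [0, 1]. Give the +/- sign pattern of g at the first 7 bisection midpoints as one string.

g(0.5) = 1.125 > 0, so the root lies in [0, 0.5]
g(0.25) = -1.109375 < 0, so the root lies in [0.25, 0.5]
g(0.375) = -0.041016 < 0, so the root lies in [0.375, 0.5]
g(0.4375) = 0.5291 > 0, so the root lies in [0.375, 0.4375]
g(0.40625) = 0.2409 > 0, so the root lies in [0.375, 0.40625]
g(0.390625) = 0.0992 > 0, so the root lies in [0.375, 0.390625]
g(0.3828125) = 0.0289 > 0, so the root lies in [0.375, 0.3828125]

+--++++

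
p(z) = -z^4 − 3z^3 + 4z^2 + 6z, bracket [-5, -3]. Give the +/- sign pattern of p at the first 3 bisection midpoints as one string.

p(-4) = -24 < 0, so the root lies in [-4, -3]
p(-3.5) = 6.5625 > 0, so the root lies in [-4, -3.5]
p(-3.75) = -5.800781 < 0, so the root lies in [-3.75, -3.5]

-+-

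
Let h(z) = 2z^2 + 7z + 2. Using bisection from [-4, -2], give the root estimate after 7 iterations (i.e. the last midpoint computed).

z = -3 gives h = -1, negative; keep [-4, -3]
z = -3.5 gives h = 2, positive; keep [-3.5, -3]
z = -3.25 gives h = 0.375, positive; keep [-3.25, -3]
z = -3.125 gives h = -0.3438, negative; keep [-3.25, -3.125]
z = -3.1875 gives h = 0.0078, positive; keep [-3.1875, -3.125]
z = -3.15625 gives h = -0.1699, negative; keep [-3.1875, -3.15625]
z = -3.171875 gives h = -0.0815, negative; keep [-3.1875, -3.171875]

-3.171875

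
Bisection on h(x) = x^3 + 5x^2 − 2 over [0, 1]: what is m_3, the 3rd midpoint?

m = 0.5, h(m) = -0.625 (−); new bracket [0.5, 1]
m = 0.75, h(m) = 1.234375 (+); new bracket [0.5, 0.75]
m = 0.625, h(m) = 0.197266 (+); new bracket [0.5, 0.625]

0.625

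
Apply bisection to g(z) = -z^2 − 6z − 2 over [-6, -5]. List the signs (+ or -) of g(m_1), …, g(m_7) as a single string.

z = -5.5 gives g = 0.75, positive; keep [-6, -5.5]
z = -5.75 gives g = -0.5625, negative; keep [-5.75, -5.5]
z = -5.625 gives g = 0.109375, positive; keep [-5.75, -5.625]
z = -5.6875 gives g = -0.2227, negative; keep [-5.6875, -5.625]
z = -5.65625 gives g = -0.0557, negative; keep [-5.65625, -5.625]
z = -5.640625 gives g = 0.0271, positive; keep [-5.65625, -5.640625]
z = -5.6484375 gives g = -0.0142, negative; keep [-5.6484375, -5.640625]

+-+--+-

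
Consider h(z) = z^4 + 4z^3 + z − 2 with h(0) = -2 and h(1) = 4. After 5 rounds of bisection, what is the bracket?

[0.65625, 0.6875]

z = 0.5 gives h = -0.9375, negative; keep [0.5, 1]
z = 0.75 gives h = 0.753906, positive; keep [0.5, 0.75]
z = 0.625 gives h = -0.24585, negative; keep [0.625, 0.75]
z = 0.6875 gives h = 0.2107, positive; keep [0.625, 0.6875]
z = 0.65625 gives h = -0.0278, negative; keep [0.65625, 0.6875]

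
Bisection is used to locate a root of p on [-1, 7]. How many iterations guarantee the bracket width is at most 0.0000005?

24

Width after n steps is 8/2^n. Need 2^n ≥ 8/0.0000005 = 16000000.
2^23 = 8388608 < 16000000 ≤ 2^24 = 16777216, so n = 24.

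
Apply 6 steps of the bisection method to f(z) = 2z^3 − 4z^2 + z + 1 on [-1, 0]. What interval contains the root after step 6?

m = -0.5, f(m) = -0.75 (−); new bracket [-0.5, 0]
m = -0.25, f(m) = 0.46875 (+); new bracket [-0.5, -0.25]
m = -0.375, f(m) = -0.042969 (−); new bracket [-0.375, -0.25]
m = -0.3125, f(m) = 0.2358 (+); new bracket [-0.375, -0.3125]
m = -0.34375, f(m) = 0.1024 (+); new bracket [-0.375, -0.34375]
m = -0.359375, f(m) = 0.0312 (+); new bracket [-0.375, -0.359375]

[-0.375, -0.359375]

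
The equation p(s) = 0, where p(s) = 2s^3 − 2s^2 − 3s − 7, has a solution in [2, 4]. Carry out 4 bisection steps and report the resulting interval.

m = 3, p(m) = 20 (+); new bracket [2, 3]
m = 2.5, p(m) = 4.25 (+); new bracket [2, 2.5]
m = 2.25, p(m) = -1.09375 (−); new bracket [2.25, 2.5]
m = 2.375, p(m) = 1.3867 (+); new bracket [2.25, 2.375]

[2.25, 2.375]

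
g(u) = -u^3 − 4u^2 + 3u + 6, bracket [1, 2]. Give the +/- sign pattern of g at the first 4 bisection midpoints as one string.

m = 1.5, g(m) = -1.875 (−); new bracket [1, 1.5]
m = 1.25, g(m) = 1.546875 (+); new bracket [1.25, 1.5]
m = 1.375, g(m) = -0.037109 (−); new bracket [1.25, 1.375]
m = 1.3125, g(m) = 0.7859 (+); new bracket [1.3125, 1.375]

-+-+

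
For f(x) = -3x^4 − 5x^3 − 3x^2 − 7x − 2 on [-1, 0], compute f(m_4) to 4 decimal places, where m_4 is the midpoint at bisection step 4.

0.0185

f(-0.5) = 1.1875 > 0, so the root lies in [-0.5, 0]
f(-0.25) = -0.371094 < 0, so the root lies in [-0.5, -0.25]
f(-0.375) = 0.407471 > 0, so the root lies in [-0.375, -0.25]
f(-0.3125) = 0.0185 > 0, so the root lies in [-0.3125, -0.25]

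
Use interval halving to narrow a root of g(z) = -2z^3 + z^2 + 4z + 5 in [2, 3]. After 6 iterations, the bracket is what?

[2.046875, 2.0625]

g(2.5) = -10 < 0, so the root lies in [2, 2.5]
g(2.25) = -3.71875 < 0, so the root lies in [2, 2.25]
g(2.125) = -1.175781 < 0, so the root lies in [2, 2.125]
g(2.0625) = -0.0435 < 0, so the root lies in [2, 2.0625]
g(2.03125) = 0.4892 > 0, so the root lies in [2.03125, 2.0625]
g(2.046875) = 0.2256 > 0, so the root lies in [2.046875, 2.0625]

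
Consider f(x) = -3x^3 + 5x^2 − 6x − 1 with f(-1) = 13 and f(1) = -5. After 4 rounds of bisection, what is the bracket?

[-0.25, -0.125]

f(0) = -1 < 0, so the root lies in [-1, 0]
f(-0.5) = 3.625 > 0, so the root lies in [-0.5, 0]
f(-0.25) = 0.859375 > 0, so the root lies in [-0.25, 0]
f(-0.125) = -0.166 < 0, so the root lies in [-0.25, -0.125]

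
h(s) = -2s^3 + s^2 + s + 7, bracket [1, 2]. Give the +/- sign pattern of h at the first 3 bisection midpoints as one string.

++-

midpoint 1.5: h = 4 > 0 → [1.5, 2]
midpoint 1.75: h = 1.09375 > 0 → [1.75, 2]
midpoint 1.875: h = -0.792969 < 0 → [1.75, 1.875]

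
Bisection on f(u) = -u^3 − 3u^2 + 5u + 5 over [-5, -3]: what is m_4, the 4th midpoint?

-3.875

m = -4, f(m) = 1 (+); new bracket [-4, -3]
m = -3.5, f(m) = -6.375 (−); new bracket [-4, -3.5]
m = -3.75, f(m) = -3.203125 (−); new bracket [-4, -3.75]
m = -3.875, f(m) = -1.2363 (−); new bracket [-4, -3.875]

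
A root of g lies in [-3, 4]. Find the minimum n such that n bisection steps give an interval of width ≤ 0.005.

Width after n steps is 7/2^n. Need 2^n ≥ 7/0.005 = 1400.
2^10 = 1024 < 1400 ≤ 2^11 = 2048, so n = 11.

11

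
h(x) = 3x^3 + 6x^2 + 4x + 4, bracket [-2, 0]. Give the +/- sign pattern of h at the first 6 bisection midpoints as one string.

m = -1, h(m) = 3 (+); new bracket [-2, -1]
m = -1.5, h(m) = 1.375 (+); new bracket [-2, -1.5]
m = -1.75, h(m) = -0.703125 (−); new bracket [-1.75, -1.5]
m = -1.625, h(m) = 0.4707 (+); new bracket [-1.75, -1.625]
m = -1.6875, h(m) = -0.0803 (−); new bracket [-1.6875, -1.625]
m = -1.65625, h(m) = 0.2039 (+); new bracket [-1.6875, -1.65625]

++-+-+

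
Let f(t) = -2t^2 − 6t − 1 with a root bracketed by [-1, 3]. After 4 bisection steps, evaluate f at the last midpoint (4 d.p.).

midpoint 1: f = -9 < 0 → [-1, 1]
midpoint 0: f = -1 < 0 → [-1, 0]
midpoint -0.5: f = 1.5 > 0 → [-0.5, 0]
midpoint -0.25: f = 0.375 > 0 → [-0.25, 0]

0.3750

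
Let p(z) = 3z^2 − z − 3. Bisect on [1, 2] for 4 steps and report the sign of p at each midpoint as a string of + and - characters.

p(1.5) = 2.25 > 0, so the root lies in [1, 1.5]
p(1.25) = 0.4375 > 0, so the root lies in [1, 1.25]
p(1.125) = -0.328125 < 0, so the root lies in [1.125, 1.25]
p(1.1875) = 0.043 > 0, so the root lies in [1.125, 1.1875]

++-+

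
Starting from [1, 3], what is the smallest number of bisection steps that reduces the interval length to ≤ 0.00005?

Width after n steps is 2/2^n. Need 2^n ≥ 2/0.00005 = 40000.
2^15 = 32768 < 40000 ≤ 2^16 = 65536, so n = 16.

16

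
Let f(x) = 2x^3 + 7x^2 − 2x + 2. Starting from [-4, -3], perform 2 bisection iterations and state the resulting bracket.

[-4, -3.75]

x = -3.5 gives f = 9, positive; keep [-4, -3.5]
x = -3.75 gives f = 2.46875, positive; keep [-4, -3.75]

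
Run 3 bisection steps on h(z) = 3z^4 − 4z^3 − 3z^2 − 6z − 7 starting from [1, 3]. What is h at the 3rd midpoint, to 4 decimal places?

-4.3633

h(2) = -15 < 0, so the root lies in [2, 3]
h(2.5) = 13.9375 > 0, so the root lies in [2, 2.5]
h(2.25) = -4.363281 < 0, so the root lies in [2.25, 2.5]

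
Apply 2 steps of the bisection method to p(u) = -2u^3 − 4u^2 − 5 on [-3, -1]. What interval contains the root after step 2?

[-2.5, -2]

m = -2, p(m) = -5 (−); new bracket [-3, -2]
m = -2.5, p(m) = 1.25 (+); new bracket [-2.5, -2]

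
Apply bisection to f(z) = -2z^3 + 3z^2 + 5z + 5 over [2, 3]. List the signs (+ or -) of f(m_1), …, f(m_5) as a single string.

+-+++

z = 2.5 gives f = 5, positive; keep [2.5, 3]
z = 2.75 gives f = -0.15625, negative; keep [2.5, 2.75]
z = 2.625 gives f = 2.621094, positive; keep [2.625, 2.75]
z = 2.6875 gives f = 1.2837, positive; keep [2.6875, 2.75]
z = 2.71875 gives f = 0.5767, positive; keep [2.71875, 2.75]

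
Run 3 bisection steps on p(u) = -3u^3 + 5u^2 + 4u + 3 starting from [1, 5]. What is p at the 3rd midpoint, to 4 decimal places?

-2.6250

m = 3, p(m) = -21 (−); new bracket [1, 3]
m = 2, p(m) = 7 (+); new bracket [2, 3]
m = 2.5, p(m) = -2.625 (−); new bracket [2, 2.5]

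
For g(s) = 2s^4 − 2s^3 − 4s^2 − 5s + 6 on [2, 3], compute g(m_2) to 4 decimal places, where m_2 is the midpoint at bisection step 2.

2.9766

midpoint 2.5: g = 15.375 > 0 → [2, 2.5]
midpoint 2.25: g = 2.976562 > 0 → [2, 2.25]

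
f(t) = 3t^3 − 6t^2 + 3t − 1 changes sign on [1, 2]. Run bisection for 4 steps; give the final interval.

t = 1.5 gives f = 0.125, positive; keep [1, 1.5]
t = 1.25 gives f = -0.765625, negative; keep [1.25, 1.5]
t = 1.375 gives f = -0.419922, negative; keep [1.375, 1.5]
t = 1.4375 gives f = -0.1746, negative; keep [1.4375, 1.5]

[1.4375, 1.5]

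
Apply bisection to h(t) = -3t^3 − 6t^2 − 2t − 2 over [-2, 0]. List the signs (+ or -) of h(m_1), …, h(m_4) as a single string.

h(-1) = -3 < 0, so the root lies in [-2, -1]
h(-1.5) = -2.375 < 0, so the root lies in [-2, -1.5]
h(-1.75) = -0.796875 < 0, so the root lies in [-2, -1.75]
h(-1.875) = 0.4316 > 0, so the root lies in [-1.875, -1.75]

---+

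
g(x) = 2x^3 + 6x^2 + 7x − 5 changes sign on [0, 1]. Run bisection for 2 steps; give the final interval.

g(0.5) = 0.25 > 0, so the root lies in [0, 0.5]
g(0.25) = -2.84375 < 0, so the root lies in [0.25, 0.5]

[0.25, 0.5]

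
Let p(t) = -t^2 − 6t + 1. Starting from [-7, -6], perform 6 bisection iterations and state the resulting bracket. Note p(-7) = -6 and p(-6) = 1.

p(-6.5) = -2.25 < 0, so the root lies in [-6.5, -6]
p(-6.25) = -0.5625 < 0, so the root lies in [-6.25, -6]
p(-6.125) = 0.234375 > 0, so the root lies in [-6.25, -6.125]
p(-6.1875) = -0.1602 < 0, so the root lies in [-6.1875, -6.125]
p(-6.15625) = 0.0381 > 0, so the root lies in [-6.1875, -6.15625]
p(-6.171875) = -0.0608 < 0, so the root lies in [-6.171875, -6.15625]

[-6.171875, -6.15625]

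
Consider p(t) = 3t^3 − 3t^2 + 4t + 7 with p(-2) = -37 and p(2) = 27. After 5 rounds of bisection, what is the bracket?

m = 0, p(m) = 7 (+); new bracket [-2, 0]
m = -1, p(m) = -3 (−); new bracket [-1, 0]
m = -0.5, p(m) = 3.875 (+); new bracket [-1, -0.5]
m = -0.75, p(m) = 1.0469 (+); new bracket [-1, -0.75]
m = -0.875, p(m) = -0.8066 (−); new bracket [-0.875, -0.75]

[-0.875, -0.75]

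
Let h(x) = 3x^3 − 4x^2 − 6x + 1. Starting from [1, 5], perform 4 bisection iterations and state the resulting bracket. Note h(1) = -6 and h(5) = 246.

[2, 2.25]

midpoint 3: h = 28 > 0 → [1, 3]
midpoint 2: h = -3 < 0 → [2, 3]
midpoint 2.5: h = 7.875 > 0 → [2, 2.5]
midpoint 2.25: h = 1.4219 > 0 → [2, 2.25]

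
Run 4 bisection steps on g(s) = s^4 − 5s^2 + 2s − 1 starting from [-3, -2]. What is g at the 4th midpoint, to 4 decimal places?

-0.2817

m = -2.5, g(m) = 1.8125 (+); new bracket [-2.5, -2]
m = -2.25, g(m) = -5.183594 (−); new bracket [-2.5, -2.25]
m = -2.375, g(m) = -2.136475 (−); new bracket [-2.5, -2.375]
m = -2.4375, g(m) = -0.2817 (−); new bracket [-2.5, -2.4375]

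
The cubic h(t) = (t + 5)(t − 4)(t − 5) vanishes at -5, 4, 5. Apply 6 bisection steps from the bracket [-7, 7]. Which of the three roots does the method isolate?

-5

t = 0 gives h = 100, positive; keep [-7, 0]
t = -3.5 gives h = 95.625, positive; keep [-7, -3.5]
t = -5.25 gives h = -23.703125, negative; keep [-5.25, -3.5]
t = -4.375 gives h = 49.0723, positive; keep [-5.25, -4.375]
t = -4.8125 gives h = 16.2136, positive; keep [-5.25, -4.8125]
t = -5.03125 gives h = -2.8311, negative; keep [-5.03125, -4.8125]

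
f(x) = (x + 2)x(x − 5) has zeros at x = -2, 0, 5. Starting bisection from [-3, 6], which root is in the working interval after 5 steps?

midpoint 1.5: f = -18.375 < 0 → [1.5, 6]
midpoint 3.75: f = -26.953125 < 0 → [3.75, 6]
midpoint 4.875: f = -4.189453 < 0 → [4.875, 6]
midpoint 5.4375: f = 17.6931 > 0 → [4.875, 5.4375]
midpoint 5.15625: f = 5.7655 > 0 → [4.875, 5.15625]

5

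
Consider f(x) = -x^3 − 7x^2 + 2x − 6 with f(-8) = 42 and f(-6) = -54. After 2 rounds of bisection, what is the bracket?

m = -7, f(m) = -20 (−); new bracket [-8, -7]
m = -7.5, f(m) = 7.125 (+); new bracket [-7.5, -7]

[-7.5, -7]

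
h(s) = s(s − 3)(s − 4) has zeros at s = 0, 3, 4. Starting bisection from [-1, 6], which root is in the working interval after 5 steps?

midpoint 2.5: h = 1.875 > 0 → [-1, 2.5]
midpoint 0.75: h = 5.484375 > 0 → [-1, 0.75]
midpoint -0.125: h = -1.611328 < 0 → [-0.125, 0.75]
midpoint 0.3125: h = 3.0969 > 0 → [-0.125, 0.3125]
midpoint 0.09375: h = 1.0643 > 0 → [-0.125, 0.09375]

0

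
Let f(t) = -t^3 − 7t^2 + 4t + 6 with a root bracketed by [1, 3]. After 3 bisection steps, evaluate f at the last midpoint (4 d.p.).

f(2) = -22 < 0, so the root lies in [1, 2]
f(1.5) = -7.125 < 0, so the root lies in [1, 1.5]
f(1.25) = -1.890625 < 0, so the root lies in [1, 1.25]

-1.8906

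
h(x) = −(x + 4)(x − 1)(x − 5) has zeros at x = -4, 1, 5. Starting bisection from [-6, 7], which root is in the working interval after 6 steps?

-4

x = 0.5 gives h = -10.125, negative; keep [-6, 0.5]
x = -2.75 gives h = -36.328125, negative; keep [-6, -2.75]
x = -4.375 gives h = 18.896484, positive; keep [-4.375, -2.75]
x = -3.5625 gives h = -17.0916, negative; keep [-4.375, -3.5625]
x = -3.96875 gives h = -1.3926, negative; keep [-4.375, -3.96875]
x = -4.171875 gives h = 8.153, positive; keep [-4.171875, -3.96875]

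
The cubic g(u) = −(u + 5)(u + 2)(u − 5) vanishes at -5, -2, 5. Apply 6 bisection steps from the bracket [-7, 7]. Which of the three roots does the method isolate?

5

midpoint 0: g = 50 > 0 → [0, 7]
midpoint 3.5: g = 70.125 > 0 → [3.5, 7]
midpoint 5.25: g = -18.578125 < 0 → [3.5, 5.25]
midpoint 4.375: g = 37.3535 > 0 → [4.375, 5.25]
midpoint 4.8125: g = 12.5339 > 0 → [4.8125, 5.25]
midpoint 5.03125: g = -2.2041 < 0 → [4.8125, 5.03125]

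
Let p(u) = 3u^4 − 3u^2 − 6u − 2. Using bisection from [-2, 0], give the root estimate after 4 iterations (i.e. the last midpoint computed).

-0.375

u = -1 gives p = 4, positive; keep [-1, 0]
u = -0.5 gives p = 0.4375, positive; keep [-0.5, 0]
u = -0.25 gives p = -0.675781, negative; keep [-0.5, -0.25]
u = -0.375 gives p = -0.1125, negative; keep [-0.5, -0.375]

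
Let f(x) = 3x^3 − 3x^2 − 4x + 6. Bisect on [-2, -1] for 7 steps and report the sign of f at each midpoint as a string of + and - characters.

-+---++

f(-1.5) = -4.875 < 0, so the root lies in [-1.5, -1]
f(-1.25) = 0.453125 > 0, so the root lies in [-1.5, -1.25]
f(-1.375) = -1.970703 < 0, so the root lies in [-1.375, -1.25]
f(-1.3125) = -0.7009 < 0, so the root lies in [-1.3125, -1.25]
f(-1.28125) = -0.1097 < 0, so the root lies in [-1.28125, -1.25]
f(-1.265625) = 0.1752 > 0, so the root lies in [-1.28125, -1.265625]
f(-1.2734375) = 0.0336 > 0, so the root lies in [-1.28125, -1.2734375]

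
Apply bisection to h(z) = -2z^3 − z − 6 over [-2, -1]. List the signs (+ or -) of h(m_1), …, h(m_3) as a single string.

h(-1.5) = 2.25 > 0, so the root lies in [-1.5, -1]
h(-1.25) = -0.84375 < 0, so the root lies in [-1.5, -1.25]
h(-1.375) = 0.574219 > 0, so the root lies in [-1.375, -1.25]

+-+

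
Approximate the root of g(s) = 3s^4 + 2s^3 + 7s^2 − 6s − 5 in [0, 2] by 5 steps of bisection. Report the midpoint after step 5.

g(1) = 1 > 0, so the root lies in [0, 1]
g(0.5) = -5.8125 < 0, so the root lies in [0.5, 1]
g(0.75) = -3.769531 < 0, so the root lies in [0.75, 1]
g(0.875) = -1.7922 < 0, so the root lies in [0.875, 1]
g(0.9375) = -0.5073 < 0, so the root lies in [0.9375, 1]

0.9375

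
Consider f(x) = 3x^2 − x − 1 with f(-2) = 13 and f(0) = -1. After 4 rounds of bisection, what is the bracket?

midpoint -1: f = 3 > 0 → [-1, 0]
midpoint -0.5: f = 0.25 > 0 → [-0.5, 0]
midpoint -0.25: f = -0.5625 < 0 → [-0.5, -0.25]
midpoint -0.375: f = -0.2031 < 0 → [-0.5, -0.375]

[-0.5, -0.375]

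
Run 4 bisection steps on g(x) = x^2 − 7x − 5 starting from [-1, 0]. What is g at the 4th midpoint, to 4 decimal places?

m = -0.5, g(m) = -1.25 (−); new bracket [-1, -0.5]
m = -0.75, g(m) = 0.8125 (+); new bracket [-0.75, -0.5]
m = -0.625, g(m) = -0.234375 (−); new bracket [-0.75, -0.625]
m = -0.6875, g(m) = 0.2852 (+); new bracket [-0.6875, -0.625]

0.2852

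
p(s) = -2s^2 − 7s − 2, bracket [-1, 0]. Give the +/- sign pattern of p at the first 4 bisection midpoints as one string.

p(-0.5) = 1 > 0, so the root lies in [-0.5, 0]
p(-0.25) = -0.375 < 0, so the root lies in [-0.5, -0.25]
p(-0.375) = 0.34375 > 0, so the root lies in [-0.375, -0.25]
p(-0.3125) = -0.0078 < 0, so the root lies in [-0.375, -0.3125]

+-+-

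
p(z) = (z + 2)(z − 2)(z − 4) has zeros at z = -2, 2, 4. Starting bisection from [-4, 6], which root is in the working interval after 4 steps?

midpoint 1: p = 9 > 0 → [-4, 1]
midpoint -1.5: p = 9.625 > 0 → [-4, -1.5]
midpoint -2.75: p = -24.046875 < 0 → [-2.75, -1.5]
midpoint -2.125: p = -3.1582 < 0 → [-2.125, -1.5]

-2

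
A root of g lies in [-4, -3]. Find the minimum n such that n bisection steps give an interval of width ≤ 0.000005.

Width after n steps is 1/2^n. Need 2^n ≥ 1/0.000005 = 200000.
2^17 = 131072 < 200000 ≤ 2^18 = 262144, so n = 18.

18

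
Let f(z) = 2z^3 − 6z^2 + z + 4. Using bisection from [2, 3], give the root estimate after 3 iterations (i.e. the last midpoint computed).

2.375

f(2.5) = 0.25 > 0, so the root lies in [2, 2.5]
f(2.25) = -1.34375 < 0, so the root lies in [2.25, 2.5]
f(2.375) = -0.675781 < 0, so the root lies in [2.375, 2.5]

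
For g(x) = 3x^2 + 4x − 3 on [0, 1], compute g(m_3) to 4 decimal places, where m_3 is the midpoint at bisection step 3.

0.6719

m = 0.5, g(m) = -0.25 (−); new bracket [0.5, 1]
m = 0.75, g(m) = 1.6875 (+); new bracket [0.5, 0.75]
m = 0.625, g(m) = 0.671875 (+); new bracket [0.5, 0.625]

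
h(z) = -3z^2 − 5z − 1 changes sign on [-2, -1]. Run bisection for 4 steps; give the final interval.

z = -1.5 gives h = -0.25, negative; keep [-1.5, -1]
z = -1.25 gives h = 0.5625, positive; keep [-1.5, -1.25]
z = -1.375 gives h = 0.203125, positive; keep [-1.5, -1.375]
z = -1.4375 gives h = -0.0117, negative; keep [-1.4375, -1.375]

[-1.4375, -1.375]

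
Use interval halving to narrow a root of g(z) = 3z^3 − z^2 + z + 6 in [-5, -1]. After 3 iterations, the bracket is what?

midpoint -3: g = -87 < 0 → [-3, -1]
midpoint -2: g = -24 < 0 → [-2, -1]
midpoint -1.5: g = -7.875 < 0 → [-1.5, -1]

[-1.5, -1]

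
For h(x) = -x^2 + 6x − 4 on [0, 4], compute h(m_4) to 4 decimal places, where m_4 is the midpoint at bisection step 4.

h(2) = 4 > 0, so the root lies in [0, 2]
h(1) = 1 > 0, so the root lies in [0, 1]
h(0.5) = -1.25 < 0, so the root lies in [0.5, 1]
h(0.75) = -0.0625 < 0, so the root lies in [0.75, 1]

-0.0625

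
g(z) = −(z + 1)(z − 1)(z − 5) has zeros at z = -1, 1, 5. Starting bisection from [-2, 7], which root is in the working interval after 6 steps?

5

m = 2.5, g(m) = 13.125 (+); new bracket [2.5, 7]
m = 4.75, g(m) = 5.390625 (+); new bracket [4.75, 7]
m = 5.875, g(m) = -29.326172 (−); new bracket [4.75, 5.875]
m = 5.3125, g(m) = -8.5071 (−); new bracket [4.75, 5.3125]
m = 5.03125, g(m) = -0.7598 (−); new bracket [4.75, 5.03125]
m = 4.890625, g(m) = 2.5067 (+); new bracket [4.890625, 5.03125]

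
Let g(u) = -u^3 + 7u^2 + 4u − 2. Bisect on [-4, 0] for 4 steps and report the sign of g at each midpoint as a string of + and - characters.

++--

m = -2, g(m) = 26 (+); new bracket [-2, 0]
m = -1, g(m) = 2 (+); new bracket [-1, 0]
m = -0.5, g(m) = -2.125 (−); new bracket [-1, -0.5]
m = -0.75, g(m) = -0.6406 (−); new bracket [-1, -0.75]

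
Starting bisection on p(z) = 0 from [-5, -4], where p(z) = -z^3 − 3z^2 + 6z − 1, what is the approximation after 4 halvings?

z = -4.5 gives p = 2.375, positive; keep [-4.5, -4]
z = -4.25 gives p = -3.921875, negative; keep [-4.5, -4.25]
z = -4.375 gives p = -0.931641, negative; keep [-4.5, -4.375]
z = -4.4375 gives p = 0.6814, positive; keep [-4.4375, -4.375]

-4.4375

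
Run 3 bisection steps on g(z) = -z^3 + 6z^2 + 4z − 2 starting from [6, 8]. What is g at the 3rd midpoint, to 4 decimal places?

midpoint 7: g = -23 < 0 → [6, 7]
midpoint 6.5: g = 2.875 > 0 → [6.5, 7]
midpoint 6.75: g = -9.171875 < 0 → [6.5, 6.75]

-9.1719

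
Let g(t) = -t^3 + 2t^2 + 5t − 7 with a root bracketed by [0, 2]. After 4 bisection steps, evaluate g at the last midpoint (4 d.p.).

-0.2676

t = 1 gives g = -1, negative; keep [1, 2]
t = 1.5 gives g = 1.625, positive; keep [1, 1.5]
t = 1.25 gives g = 0.421875, positive; keep [1, 1.25]
t = 1.125 gives g = -0.2676, negative; keep [1.125, 1.25]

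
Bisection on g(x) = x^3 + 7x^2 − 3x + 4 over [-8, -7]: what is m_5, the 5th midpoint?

-7.46875

x = -7.5 gives g = -1.625, negative; keep [-7.5, -7]
x = -7.25 gives g = 12.609375, positive; keep [-7.5, -7.25]
x = -7.375 gives g = 5.728516, positive; keep [-7.5, -7.375]
x = -7.4375 gives g = 2.1116, positive; keep [-7.5, -7.4375]
x = -7.46875 gives g = 0.2583, positive; keep [-7.5, -7.46875]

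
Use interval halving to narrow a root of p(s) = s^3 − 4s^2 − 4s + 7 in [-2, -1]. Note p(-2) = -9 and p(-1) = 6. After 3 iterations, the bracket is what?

[-1.625, -1.5]

p(-1.5) = 0.625 > 0, so the root lies in [-2, -1.5]
p(-1.75) = -3.609375 < 0, so the root lies in [-1.75, -1.5]
p(-1.625) = -1.353516 < 0, so the root lies in [-1.625, -1.5]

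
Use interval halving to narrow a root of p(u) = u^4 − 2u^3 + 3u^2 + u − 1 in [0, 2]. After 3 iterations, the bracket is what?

m = 1, p(m) = 2 (+); new bracket [0, 1]
m = 0.5, p(m) = 0.0625 (+); new bracket [0, 0.5]
m = 0.25, p(m) = -0.589844 (−); new bracket [0.25, 0.5]

[0.25, 0.5]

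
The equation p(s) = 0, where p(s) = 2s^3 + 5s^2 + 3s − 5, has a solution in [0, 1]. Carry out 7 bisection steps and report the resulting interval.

s = 0.5 gives p = -2, negative; keep [0.5, 1]
s = 0.75 gives p = 0.90625, positive; keep [0.5, 0.75]
s = 0.625 gives p = -0.683594, negative; keep [0.625, 0.75]
s = 0.6875 gives p = 0.0757, positive; keep [0.625, 0.6875]
s = 0.65625 gives p = -0.3127, negative; keep [0.65625, 0.6875]
s = 0.671875 gives p = -0.1207, negative; keep [0.671875, 0.6875]
s = 0.6796875 gives p = -0.0231, negative; keep [0.6796875, 0.6875]

[0.6796875, 0.6875]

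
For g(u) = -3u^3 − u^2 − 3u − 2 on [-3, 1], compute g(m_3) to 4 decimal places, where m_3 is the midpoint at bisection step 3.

-0.3750

u = -1 gives g = 3, positive; keep [-1, 1]
u = 0 gives g = -2, negative; keep [-1, 0]
u = -0.5 gives g = -0.375, negative; keep [-1, -0.5]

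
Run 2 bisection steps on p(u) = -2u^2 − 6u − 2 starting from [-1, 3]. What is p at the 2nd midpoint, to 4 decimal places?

p(1) = -10 < 0, so the root lies in [-1, 1]
p(0) = -2 < 0, so the root lies in [-1, 0]

-2.0000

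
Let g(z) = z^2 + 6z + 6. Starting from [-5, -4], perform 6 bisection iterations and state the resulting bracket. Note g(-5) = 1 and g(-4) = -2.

[-4.734375, -4.71875]

midpoint -4.5: g = -0.75 < 0 → [-5, -4.5]
midpoint -4.75: g = 0.0625 > 0 → [-4.75, -4.5]
midpoint -4.625: g = -0.359375 < 0 → [-4.75, -4.625]
midpoint -4.6875: g = -0.1523 < 0 → [-4.75, -4.6875]
midpoint -4.71875: g = -0.0459 < 0 → [-4.75, -4.71875]
midpoint -4.734375: g = 0.0081 > 0 → [-4.734375, -4.71875]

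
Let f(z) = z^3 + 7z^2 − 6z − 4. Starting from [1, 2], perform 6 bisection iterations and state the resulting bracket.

[1.15625, 1.171875]

m = 1.5, f(m) = 6.125 (+); new bracket [1, 1.5]
m = 1.25, f(m) = 1.390625 (+); new bracket [1, 1.25]
m = 1.125, f(m) = -0.466797 (−); new bracket [1.125, 1.25]
m = 1.1875, f(m) = 0.4207 (+); new bracket [1.125, 1.1875]
m = 1.15625, f(m) = -0.0333 (−); new bracket [1.15625, 1.1875]
m = 1.171875, f(m) = 0.1911 (+); new bracket [1.15625, 1.171875]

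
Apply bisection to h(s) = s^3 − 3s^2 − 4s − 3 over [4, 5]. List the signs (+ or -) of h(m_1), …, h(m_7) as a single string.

s = 4.5 gives h = 9.375, positive; keep [4, 4.5]
s = 4.25 gives h = 2.578125, positive; keep [4, 4.25]
s = 4.125 gives h = -0.357422, negative; keep [4.125, 4.25]
s = 4.1875 gives h = 1.073, positive; keep [4.125, 4.1875]
s = 4.15625 gives h = 0.3485, positive; keep [4.125, 4.15625]
s = 4.140625 gives h = -0.0067, negative; keep [4.140625, 4.15625]
s = 4.1484375 gives h = 0.1703, positive; keep [4.140625, 4.1484375]

++-++-+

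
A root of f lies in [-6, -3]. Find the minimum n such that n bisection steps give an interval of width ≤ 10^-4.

Width after n steps is 3/2^n. Need 2^n ≥ 3/10^-4 = 30000.
2^14 = 16384 < 30000 ≤ 2^15 = 32768, so n = 15.

15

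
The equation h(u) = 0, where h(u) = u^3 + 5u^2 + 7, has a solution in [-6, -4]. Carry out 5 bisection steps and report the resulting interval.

m = -5, h(m) = 7 (+); new bracket [-6, -5]
m = -5.5, h(m) = -8.125 (−); new bracket [-5.5, -5]
m = -5.25, h(m) = 0.109375 (+); new bracket [-5.5, -5.25]
m = -5.375, h(m) = -3.834 (−); new bracket [-5.375, -5.25]
m = -5.3125, h(m) = -1.8196 (−); new bracket [-5.3125, -5.25]

[-5.3125, -5.25]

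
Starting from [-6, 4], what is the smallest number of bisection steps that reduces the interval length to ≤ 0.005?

Width after n steps is 10/2^n. Need 2^n ≥ 10/0.005 = 2000.
2^10 = 1024 < 2000 ≤ 2^11 = 2048, so n = 11.

11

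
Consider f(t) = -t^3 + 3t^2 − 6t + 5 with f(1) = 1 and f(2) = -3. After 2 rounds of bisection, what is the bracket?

[1.25, 1.5]

m = 1.5, f(m) = -0.625 (−); new bracket [1, 1.5]
m = 1.25, f(m) = 0.234375 (+); new bracket [1.25, 1.5]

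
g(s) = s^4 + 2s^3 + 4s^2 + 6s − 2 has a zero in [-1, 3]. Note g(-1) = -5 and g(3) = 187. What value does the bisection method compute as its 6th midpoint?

g(1) = 11 > 0, so the root lies in [-1, 1]
g(0) = -2 < 0, so the root lies in [0, 1]
g(0.5) = 2.3125 > 0, so the root lies in [0, 0.5]
g(0.25) = -0.2148 < 0, so the root lies in [0.25, 0.5]
g(0.375) = 0.9377 > 0, so the root lies in [0.25, 0.375]
g(0.3125) = 0.3362 > 0, so the root lies in [0.25, 0.3125]

0.3125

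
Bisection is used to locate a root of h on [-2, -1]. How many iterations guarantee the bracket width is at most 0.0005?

11

Width after n steps is 1/2^n. Need 2^n ≥ 1/0.0005 = 2000.
2^10 = 1024 < 2000 ≤ 2^11 = 2048, so n = 11.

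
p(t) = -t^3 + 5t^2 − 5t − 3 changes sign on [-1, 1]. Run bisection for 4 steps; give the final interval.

p(0) = -3 < 0, so the root lies in [-1, 0]
p(-0.5) = 0.875 > 0, so the root lies in [-0.5, 0]
p(-0.25) = -1.421875 < 0, so the root lies in [-0.5, -0.25]
p(-0.375) = -0.3691 < 0, so the root lies in [-0.5, -0.375]

[-0.5, -0.375]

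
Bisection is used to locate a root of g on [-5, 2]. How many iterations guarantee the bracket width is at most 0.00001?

20

Width after n steps is 7/2^n. Need 2^n ≥ 7/0.00001 = 700000.
2^19 = 524288 < 700000 ≤ 2^20 = 1048576, so n = 20.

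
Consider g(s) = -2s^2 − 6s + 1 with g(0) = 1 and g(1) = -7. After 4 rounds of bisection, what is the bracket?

[0.125, 0.1875]

m = 0.5, g(m) = -2.5 (−); new bracket [0, 0.5]
m = 0.25, g(m) = -0.625 (−); new bracket [0, 0.25]
m = 0.125, g(m) = 0.21875 (+); new bracket [0.125, 0.25]
m = 0.1875, g(m) = -0.1953 (−); new bracket [0.125, 0.1875]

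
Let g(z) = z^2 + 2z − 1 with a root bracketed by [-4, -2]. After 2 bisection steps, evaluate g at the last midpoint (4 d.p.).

0.2500

midpoint -3: g = 2 > 0 → [-3, -2]
midpoint -2.5: g = 0.25 > 0 → [-2.5, -2]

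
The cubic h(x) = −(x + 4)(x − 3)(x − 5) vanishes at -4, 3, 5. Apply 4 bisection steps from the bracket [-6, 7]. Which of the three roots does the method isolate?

midpoint 0.5: h = -50.625 < 0 → [-6, 0.5]
midpoint -2.75: h = -55.703125 < 0 → [-6, -2.75]
midpoint -4.375: h = 25.927734 > 0 → [-4.375, -2.75]
midpoint -3.5625: h = -24.5837 < 0 → [-4.375, -3.5625]

-4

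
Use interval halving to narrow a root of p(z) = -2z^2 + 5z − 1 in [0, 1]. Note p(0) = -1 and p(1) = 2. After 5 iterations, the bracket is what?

[0.21875, 0.25]

midpoint 0.5: p = 1 > 0 → [0, 0.5]
midpoint 0.25: p = 0.125 > 0 → [0, 0.25]
midpoint 0.125: p = -0.40625 < 0 → [0.125, 0.25]
midpoint 0.1875: p = -0.1328 < 0 → [0.1875, 0.25]
midpoint 0.21875: p = -0.002 < 0 → [0.21875, 0.25]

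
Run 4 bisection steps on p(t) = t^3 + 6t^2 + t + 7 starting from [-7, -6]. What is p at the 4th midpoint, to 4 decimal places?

midpoint -6.5: p = -20.625 < 0 → [-6.5, -6]
midpoint -6.25: p = -9.015625 < 0 → [-6.25, -6]
midpoint -6.125: p = -3.814453 < 0 → [-6.125, -6]
midpoint -6.0625: p = -1.3596 < 0 → [-6.0625, -6]

-1.3596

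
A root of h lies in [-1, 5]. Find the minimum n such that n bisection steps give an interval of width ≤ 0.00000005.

Width after n steps is 6/2^n. Need 2^n ≥ 6/0.00000005 = 120000000.
2^26 = 67108864 < 120000000 ≤ 2^27 = 134217728, so n = 27.

27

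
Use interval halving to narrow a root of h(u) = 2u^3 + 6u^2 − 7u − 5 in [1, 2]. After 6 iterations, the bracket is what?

[1.265625, 1.28125]

midpoint 1.5: h = 4.75 > 0 → [1, 1.5]
midpoint 1.25: h = -0.46875 < 0 → [1.25, 1.5]
midpoint 1.375: h = 1.917969 > 0 → [1.25, 1.375]
midpoint 1.3125: h = 0.6704 > 0 → [1.25, 1.3125]
midpoint 1.28125: h = 0.0875 > 0 → [1.25, 1.28125]
midpoint 1.265625: h = -0.194 < 0 → [1.265625, 1.28125]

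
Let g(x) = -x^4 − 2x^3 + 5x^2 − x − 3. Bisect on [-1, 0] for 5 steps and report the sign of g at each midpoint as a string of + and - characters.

midpoint -0.5: g = -1.0625 < 0 → [-1, -0.5]
midpoint -0.75: g = 1.089844 > 0 → [-0.75, -0.5]
midpoint -0.625: g = -0.086182 < 0 → [-0.75, -0.625]
midpoint -0.6875: g = 0.4773 > 0 → [-0.6875, -0.625]
midpoint -0.65625: g = 0.1893 > 0 → [-0.65625, -0.625]

-+-++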